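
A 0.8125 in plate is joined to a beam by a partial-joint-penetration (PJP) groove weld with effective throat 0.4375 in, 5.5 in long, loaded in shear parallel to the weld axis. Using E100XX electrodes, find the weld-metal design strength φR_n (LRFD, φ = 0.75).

φR_n ≈ 108 kips

E100XX → F_EXX = 100 ksi.
Effective throat (given) t_e = 0.4375 in.
A_we = 0.4375 × 5.5 = 2.406 in².
F_nw = 0.6 F_EXX = 60 ksi.
φR_n = 0.75 × 60 × 2.406 = 108.3 kips.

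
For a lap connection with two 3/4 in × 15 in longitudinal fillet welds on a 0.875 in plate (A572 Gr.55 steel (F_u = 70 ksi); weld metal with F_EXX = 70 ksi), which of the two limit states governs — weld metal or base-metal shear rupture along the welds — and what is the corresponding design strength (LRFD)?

φR_n ≈ 501 kips (weld metal governs)

t_e = 0.707 × 0.75 = 0.5302 in; L = 30 in.
Weld metal: φR_n = 0.75 × 0.6 × 70 × 0.5302 × 30 = 501.1 kips.
Base metal (shear rupture): φR_n = 0.75 × 0.6 × 70 × 0.875 × 30 = 826.9 kips.
Governing: weld metal.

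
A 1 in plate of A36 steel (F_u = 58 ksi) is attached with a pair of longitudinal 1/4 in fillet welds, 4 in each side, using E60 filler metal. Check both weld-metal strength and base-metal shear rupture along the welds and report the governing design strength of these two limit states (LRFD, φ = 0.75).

φR_n ≈ 38.2 kips (weld metal governs)

E60XX → F_EXX = 60 ksi.
t_e = 0.707 × 0.25 = 0.1767 in; L = 8 in.
Weld metal: φR_n = 0.75 × 0.6 × 60 × 0.1767 × 8 = 38.18 kips.
Base metal (shear rupture): φR_n = 0.75 × 0.6 × 58 × 1 × 8 = 208.8 kips.
Governing: weld metal.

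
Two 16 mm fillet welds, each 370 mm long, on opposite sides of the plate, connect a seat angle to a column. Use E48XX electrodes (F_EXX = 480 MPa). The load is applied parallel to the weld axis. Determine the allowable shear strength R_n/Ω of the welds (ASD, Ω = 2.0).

R_n/Ω ≈ 1210 kN

Effective throat t_e = 0.707 × 16 = 11.31 mm.
Total length L = 740 mm; A_we = 11.31 × 740 = 8371 mm².
F_nw = 0.6 F_EXX = 0.6 × 480 = 288 MPa.
R_n = 288 × 8371 × 10⁻³ = 2411 kN; R_n/Ω = 2411/2.0 = 1205 kN.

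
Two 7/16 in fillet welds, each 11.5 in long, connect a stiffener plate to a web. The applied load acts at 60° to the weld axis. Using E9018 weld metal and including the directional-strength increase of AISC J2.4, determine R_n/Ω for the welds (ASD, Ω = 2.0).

E90XX → F_EXX = 90 ksi.
t_e = 0.707 × 0.4375 = 0.3093 in; A_we = 0.3093 × 23 = 7.114 in².
Directional factor: 1.0 + 0.5 sin^1.5(60°) = 1.403.
F_nw = 0.6 × 90 × 1.403 = 75.76 ksi.
R_n/Ω = (75.76 × 7.114) / 2.0 = 269.5 kip.

R_n/Ω ≈ 269 kip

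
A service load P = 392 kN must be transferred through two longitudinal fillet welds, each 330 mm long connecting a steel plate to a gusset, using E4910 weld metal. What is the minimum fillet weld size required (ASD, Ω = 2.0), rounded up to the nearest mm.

w = 6 mm

E49XX → F_EXX = 490 MPa.
Total weld length L = 660 mm.
Required throat t_e = P × Ω / (0.6 F_EXX × L) = 392 × 2.0 / (0.6 × 490 × 660 × 10⁻³) = 4.04 mm.
Required leg w = t_e / 0.707 = 5.715 mm → use 6 mm.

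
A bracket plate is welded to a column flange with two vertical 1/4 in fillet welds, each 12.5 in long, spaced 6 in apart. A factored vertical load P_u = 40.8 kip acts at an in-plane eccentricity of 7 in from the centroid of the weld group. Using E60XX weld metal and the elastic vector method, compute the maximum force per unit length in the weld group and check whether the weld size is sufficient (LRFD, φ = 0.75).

f_max ≈ 4.55 kip/in; adequate

E60XX → F_EXX = 60 ksi.
Total weld length L_w = 25 in. Treat welds as unit-width lines.
Polar moment about centroid: J = 2[d³/12 + d(b/2)²] = 2[12.5³/12 + 12.5×3²] = 550.5 in³.
Direct shear f_v = P/L_w = 40.8 / 25 = 1.632 kip/in (vertical).
Torsion M = P·e = 40.8 × 7 = 285.6 kip·in.
Critical point at (x, y) = (3, 6.25) from centroid. f_tx = M·y/J = 3.242 kip/in; f_ty = M·x/J = 1.556 kip/in.
Resultant f_max = √[f_tx² + (f_v + f_ty)²] = √[3.242² + (1.632 + 1.556)²] = 4.547 kip/in.
Capacity per unit length: φr_n = 0.75 × 0.6 × 60 × (0.707 × 0.25) = 4.772 kip/in.
4.547 ≤ 4.772 → adequate.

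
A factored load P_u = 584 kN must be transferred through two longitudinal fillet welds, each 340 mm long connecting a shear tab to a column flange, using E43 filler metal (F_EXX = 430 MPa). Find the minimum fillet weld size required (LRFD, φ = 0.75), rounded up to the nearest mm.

Total weld length L = 680 mm.
Required throat t_e = P_u / (φ × 0.6 F_EXX × L) = 584 / (0.75 × 0.6 × 430 × 680 × 10⁻³) = 4.438 mm.
Required leg w = t_e / 0.707 = 6.278 mm → use 7 mm.

w = 7 mm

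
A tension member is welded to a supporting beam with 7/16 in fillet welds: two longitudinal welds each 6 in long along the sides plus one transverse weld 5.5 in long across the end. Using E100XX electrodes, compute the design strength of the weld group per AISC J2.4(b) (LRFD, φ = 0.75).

E100XX → F_EXX = 100 ksi.
t_e = 0.707 × 0.4375 = 0.3093 in.
R_nwl = 0.6 × 100 × 0.3093 × 12 = 222.7 kip (longitudinal, 2 welds).
R_nwt = 0.6 × 100 × 0.3093 × 5.5 = 102.1 kip (transverse, base value).
(i) R_nwl + R_nwt = 324.8 kip; (ii) 0.85 R_nwl + 1.5 R_nwt = 342.4 kip.
R_n = max = 342.4 kip [governs: (ii)]; φR_n = 256.8 kip.

φR_n ≈ 257 kip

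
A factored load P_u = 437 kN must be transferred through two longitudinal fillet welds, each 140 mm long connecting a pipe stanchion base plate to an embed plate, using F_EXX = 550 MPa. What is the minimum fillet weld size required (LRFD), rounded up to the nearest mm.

w = 9 mm

Total weld length L = 280 mm.
Required throat t_e = P_u / (φ × 0.6 F_EXX × L) = 437 / (0.75 × 0.6 × 550 × 280 × 10⁻³) = 6.306 mm.
Required leg w = t_e / 0.707 = 8.919 mm → use 9 mm.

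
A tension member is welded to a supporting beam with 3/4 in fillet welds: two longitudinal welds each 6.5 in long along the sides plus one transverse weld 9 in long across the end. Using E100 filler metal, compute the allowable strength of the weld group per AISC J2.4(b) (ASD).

R_n/Ω ≈ 391 kips

E100XX → F_EXX = 100 ksi.
t_e = 0.707 × 0.75 = 0.5302 in.
R_nwl = 0.6 × 100 × 0.5302 × 13 = 413.6 kips (longitudinal, 2 welds).
R_nwt = 0.6 × 100 × 0.5302 × 9 = 286.3 kips (transverse, base value).
(i) R_nwl + R_nwt = 699.9 kips; (ii) 0.85 R_nwl + 1.5 R_nwt = 781.1 kips.
R_n = max = 781.1 kips [governs: (ii)]; R_n/Ω = 390.5 kips.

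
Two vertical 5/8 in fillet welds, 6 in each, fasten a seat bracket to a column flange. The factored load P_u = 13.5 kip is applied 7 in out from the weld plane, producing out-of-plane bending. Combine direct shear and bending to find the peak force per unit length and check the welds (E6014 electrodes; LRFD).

E60XX → F_EXX = 60 ksi.
L_w = 2 × 6 = 12 in; section modulus (unit throat) S = 2 × L²/6 = 12 in².
Direct shear f_v = P/L_w = 13.5/12 = 1.125 kip/in.
Moment M = P × e = 13.5 × 7 = 94.5 kip·in; bending f_b = M/S = 7.875 kip/in.
f_max = √(f_v² + f_b²) = √(1.125² + 7.875²) = 7.955 kip/in.
φr_n = 0.75 × 0.6 × 60 × (0.707 × 0.625) = 11.93 kip/in → adequate.

f_max ≈ 7.95 kip/in; adequate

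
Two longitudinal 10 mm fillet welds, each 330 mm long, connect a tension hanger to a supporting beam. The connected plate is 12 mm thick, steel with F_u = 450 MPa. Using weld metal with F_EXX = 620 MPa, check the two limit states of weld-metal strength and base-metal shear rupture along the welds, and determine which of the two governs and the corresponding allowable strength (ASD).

R_n/Ω ≈ 868 kN (weld metal governs)

t_e = 0.707 × 10 = 7.07 mm; L = 660 mm.
Weld metal: R_n/Ω = (1/2.0) × 0.6 × 620 × 7.07 × 660 × 10⁻³ = 867.9 kN.
Base metal (shear rupture): R_n/Ω = (1/2.0) × 0.6 × 450 × 12 × 660 × 10⁻³ = 1069 kN.
Governing: weld metal.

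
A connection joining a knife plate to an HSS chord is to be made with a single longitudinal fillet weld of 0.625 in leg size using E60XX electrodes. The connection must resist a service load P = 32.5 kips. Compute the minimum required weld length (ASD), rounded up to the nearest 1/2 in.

E60XX → F_EXX = 60 ksi.
Throat t_e = 0.707 × 0.625 = 0.4419 in.
r_n/Ω = (0.6 × 60 × 0.4419) / 2.0 = 7.954 kip/in.
L_req = P / (r_n/Ω) = 32.5 / 7.954 = 4.086 in total.
Round up → use L = 4.5 in.

L = 4.5 in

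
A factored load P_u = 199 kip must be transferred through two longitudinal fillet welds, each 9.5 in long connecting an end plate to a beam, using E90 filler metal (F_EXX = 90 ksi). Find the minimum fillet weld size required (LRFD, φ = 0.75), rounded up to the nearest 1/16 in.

Total weld length L = 19 in.
Required throat t_e = P_u / (φ × 0.6 F_EXX × L) = 199 / (0.75 × 0.6 × 90 × 19) = 0.2586 in.
Required leg w = t_e / 0.707 = 0.3658 in → use 3/8 in.

w = 3/8 in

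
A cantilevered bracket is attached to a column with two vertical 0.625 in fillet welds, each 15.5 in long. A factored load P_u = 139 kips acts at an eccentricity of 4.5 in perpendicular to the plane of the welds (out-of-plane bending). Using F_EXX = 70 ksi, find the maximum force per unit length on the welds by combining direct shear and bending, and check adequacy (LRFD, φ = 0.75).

L_w = 2 × 15.5 = 31 in; section modulus (unit throat) S = 2 × L²/6 = 80.08 in².
Direct shear f_v = P/L_w = 139/31 = 4.484 kip/in.
Moment M = P × e = 139 × 4.5 = 625.5 kip·in; bending f_b = M/S = 7.811 kip/in.
f_max = √(f_v² + f_b²) = √(4.484² + 7.811²) = 9.006 kip/in.
φr_n = 0.75 × 0.6 × 70 × (0.707 × 0.625) = 13.92 kip/in → adequate.

f_max ≈ 9.01 kip/in; adequate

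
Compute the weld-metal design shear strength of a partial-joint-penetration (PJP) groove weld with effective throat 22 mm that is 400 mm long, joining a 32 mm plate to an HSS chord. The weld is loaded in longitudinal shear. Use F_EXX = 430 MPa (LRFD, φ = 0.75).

Effective throat (given) t_e = 22 mm.
A_we = 22 × 400 = 8800 mm².
F_nw = 0.6 F_EXX = 258 MPa.
φR_n = 0.75 × 258 × 8800 × 10⁻³ = 1703 kN.

φR_n ≈ 1700 kN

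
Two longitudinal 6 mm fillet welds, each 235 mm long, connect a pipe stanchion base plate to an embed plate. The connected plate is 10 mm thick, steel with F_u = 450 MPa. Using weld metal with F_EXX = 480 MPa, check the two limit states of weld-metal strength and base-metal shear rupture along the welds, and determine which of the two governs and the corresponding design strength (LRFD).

t_e = 0.707 × 6 = 4.242 mm; L = 470 mm.
Weld metal: φR_n = 0.75 × 0.6 × 480 × 4.242 × 470 × 10⁻³ = 430.6 kN.
Base metal (shear rupture): φR_n = 0.75 × 0.6 × 450 × 10 × 470 × 10⁻³ = 951.8 kN.
Governing: weld metal.

φR_n ≈ 431 kN (weld metal governs)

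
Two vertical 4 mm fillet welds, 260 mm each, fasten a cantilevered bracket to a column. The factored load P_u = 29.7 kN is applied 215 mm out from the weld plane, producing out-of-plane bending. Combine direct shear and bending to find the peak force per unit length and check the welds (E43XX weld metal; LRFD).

f_max ≈ 289 N/mm; adequate

E43XX → F_EXX = 430 MPa.
L_w = 2 × 260 = 520 mm; section modulus (unit throat) S = 2 × L²/6 = 22530 mm².
Direct shear f_v = P/L_w = 29.7×10³/520 = 57.12 N/mm.
Moment M = P × e = 29.7×10³ × 215 = 6385500 N·mm; bending f_b = M/S = 283.4 N/mm.
f_max = √(f_v² + f_b²) = √(57.12² + 283.4²) = 289.1 N/mm.
φr_n = 0.75 × 0.6 × 430 × (0.707 × 4) = 547.2 N/mm → adequate.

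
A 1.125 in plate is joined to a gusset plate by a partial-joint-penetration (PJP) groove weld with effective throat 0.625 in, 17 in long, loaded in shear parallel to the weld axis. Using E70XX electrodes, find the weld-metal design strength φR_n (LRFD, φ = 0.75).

E70XX → F_EXX = 70 ksi.
Effective throat (given) t_e = 0.625 in.
A_we = 0.625 × 17 = 10.62 in².
F_nw = 0.6 F_EXX = 42 ksi.
φR_n = 0.75 × 42 × 10.62 = 334.7 kips.

φR_n ≈ 335 kips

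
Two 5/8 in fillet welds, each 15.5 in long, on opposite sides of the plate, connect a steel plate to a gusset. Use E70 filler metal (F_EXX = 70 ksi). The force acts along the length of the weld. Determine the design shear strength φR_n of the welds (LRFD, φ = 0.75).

Effective throat t_e = 0.707 × 0.625 = 0.4419 in.
Total length L = 31 in; A_we = 0.4419 × 31 = 13.7 in².
F_nw = 0.6 F_EXX = 0.6 × 70 = 42 ksi.
φR_n = 0.75 × 42 × 13.7 = 431.5 kip.

φR_n ≈ 431 kip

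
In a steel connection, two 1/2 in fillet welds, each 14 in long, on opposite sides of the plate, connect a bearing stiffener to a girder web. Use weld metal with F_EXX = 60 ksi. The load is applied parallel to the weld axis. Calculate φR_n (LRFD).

Effective throat t_e = 0.707 × 0.5 = 0.3535 in.
Total length L = 28 in; A_we = 0.3535 × 28 = 9.898 in².
F_nw = 0.6 F_EXX = 0.6 × 60 = 36 ksi.
φR_n = 0.75 × 36 × 9.898 = 267.2 kip.

φR_n ≈ 267 kip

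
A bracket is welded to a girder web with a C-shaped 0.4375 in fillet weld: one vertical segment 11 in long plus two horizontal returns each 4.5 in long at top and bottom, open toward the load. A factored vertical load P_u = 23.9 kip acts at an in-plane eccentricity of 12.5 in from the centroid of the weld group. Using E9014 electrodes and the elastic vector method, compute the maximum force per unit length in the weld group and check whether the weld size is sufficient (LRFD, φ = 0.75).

E90XX → F_EXX = 90 ksi.
Total weld length L_w = 20 in. Treat welds as unit-width lines.
Centroid: x̄ = 2×4.5×2.25 / 20 = 1.012 in from the vertical weld.
Polar moment about centroid: J = I_x + I_y = [11³/12 + 2×4.5×5.5²] + [11×1.012² + 2(4.5³/12 + 4.5×1.238²)] = 423.4 in³.
Direct shear f_v = P/L_w = 23.9 / 20 = 1.195 kip/in (vertical).
Torsion M = P·e = 23.9 × 12.5 = 298.75 kip·in.
Critical point at (x, y) = (3.487, 5.5) from centroid. f_tx = M·y/J = 3.881 kip/in; f_ty = M·x/J = 2.461 kip/in.
Resultant f_max = √[f_tx² + (f_v + f_ty)²] = √[3.881² + (1.195 + 2.461)²] = 5.331 kip/in.
Capacity per unit length: φr_n = 0.75 × 0.6 × 90 × (0.707 × 0.4375) = 12.53 kip/in.
5.331 ≤ 12.53 → adequate.

f_max ≈ 5.33 kip/in; adequate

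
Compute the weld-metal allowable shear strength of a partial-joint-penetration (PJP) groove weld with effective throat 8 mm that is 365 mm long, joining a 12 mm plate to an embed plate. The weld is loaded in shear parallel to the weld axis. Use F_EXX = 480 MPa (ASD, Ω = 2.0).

Effective throat (given) t_e = 8 mm.
A_we = 8 × 365 = 2920 mm².
F_nw = 0.6 F_EXX = 288 MPa.
R_n/Ω = (288 × 2920) / 2.0 × 10⁻³ = 420.5 kN.

R_n/Ω ≈ 420 kN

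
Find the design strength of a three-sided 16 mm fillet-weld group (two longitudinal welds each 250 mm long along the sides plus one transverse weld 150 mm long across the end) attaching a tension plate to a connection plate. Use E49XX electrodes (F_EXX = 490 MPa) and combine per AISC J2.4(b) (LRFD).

t_e = 0.707 × 16 = 11.31 mm.
R_nwl = 0.6 × 490 × 11.31 × 500 × 10⁻³ = 1663 kN (longitudinal, 2 welds).
R_nwt = 0.6 × 490 × 11.31 × 150 × 10⁻³ = 498.9 kN (transverse, base value).
(i) R_nwl + R_nwt = 2162 kN; (ii) 0.85 R_nwl + 1.5 R_nwt = 2162 kN.
R_n = max = 2162 kN [governs: (ii)]; φR_n = 1621 kN.

φR_n ≈ 1620 kN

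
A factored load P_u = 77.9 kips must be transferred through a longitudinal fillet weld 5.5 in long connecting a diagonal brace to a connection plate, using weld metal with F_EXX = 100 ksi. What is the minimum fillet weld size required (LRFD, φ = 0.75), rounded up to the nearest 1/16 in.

w = 1/2 in

Total weld length L = 5.5 in.
Required throat t_e = P_u / (φ × 0.6 F_EXX × L) = 77.9 / (0.75 × 0.6 × 100 × 5.5) = 0.3147 in.
Required leg w = t_e / 0.707 = 0.4452 in → use 1/2 in.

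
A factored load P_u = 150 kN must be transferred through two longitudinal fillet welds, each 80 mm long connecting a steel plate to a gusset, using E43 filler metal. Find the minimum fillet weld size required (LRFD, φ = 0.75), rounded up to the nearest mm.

w = 7 mm

E43XX → F_EXX = 430 MPa.
Total weld length L = 160 mm.
Required throat t_e = P_u / (φ × 0.6 F_EXX × L) = 150 / (0.75 × 0.6 × 430 × 160 × 10⁻³) = 4.845 mm.
Required leg w = t_e / 0.707 = 6.853 mm → use 7 mm.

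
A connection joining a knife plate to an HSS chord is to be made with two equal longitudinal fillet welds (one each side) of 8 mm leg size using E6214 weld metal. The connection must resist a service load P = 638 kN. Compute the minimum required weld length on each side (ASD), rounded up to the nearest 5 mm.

E62XX → F_EXX = 620 MPa.
Throat t_e = 0.707 × 8 = 5.656 mm.
r_n/Ω = (0.6 × 620 × 5.656) / 2.0 = 1052 N/mm = 1.052 kN/mm.
L_req = P / (r_n/Ω) = 638 / 1.052 = 606.5 mm total.
Per side: 606.5 / 2 = 303.2 mm.
Round up → use L = 305 mm on each side.

L = 305 mm on each side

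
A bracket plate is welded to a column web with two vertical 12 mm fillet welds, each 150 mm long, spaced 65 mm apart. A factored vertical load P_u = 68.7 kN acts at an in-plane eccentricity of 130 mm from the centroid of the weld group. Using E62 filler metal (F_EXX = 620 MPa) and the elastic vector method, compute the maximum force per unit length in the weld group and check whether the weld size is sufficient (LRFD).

Total weld length L_w = 300 mm. Treat welds as unit-width lines.
Polar moment about centroid: J = 2[d³/12 + d(b/2)²] = 2[150³/12 + 150×32.5²] = 879400 mm³.
Direct shear f_v = P/L_w = 68.7×10³ / 300 = 229 N/mm (vertical).
Torsion M = P·e = 68.7×10³ × 130 = 8931000 N·mm.
Critical point at (x, y) = (32.5, 75) from centroid. f_tx = M·y/J = 761.7 N/mm; f_ty = M·x/J = 330.1 N/mm.
Resultant f_max = √[f_tx² + (f_v + f_ty)²] = √[761.7² + (229 + 330.1)²] = 944.9 N/mm.
Capacity per unit length: φr_n = 0.75 × 0.6 × 620 × (0.707 × 12) = 2367 N/mm.
944.9 ≤ 2367 → adequate.

f_max ≈ 945 N/mm; adequate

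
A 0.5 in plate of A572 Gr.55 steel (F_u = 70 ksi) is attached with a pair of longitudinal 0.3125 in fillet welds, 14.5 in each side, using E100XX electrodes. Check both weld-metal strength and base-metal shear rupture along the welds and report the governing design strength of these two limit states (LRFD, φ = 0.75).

φR_n ≈ 288 kips (weld metal governs)

E100XX → F_EXX = 100 ksi.
t_e = 0.707 × 0.3125 = 0.2209 in; L = 29 in.
Weld metal: φR_n = 0.75 × 0.6 × 100 × 0.2209 × 29 = 288.3 kips.
Base metal (shear rupture): φR_n = 0.75 × 0.6 × 70 × 0.5 × 29 = 456.8 kips.
Governing: weld metal.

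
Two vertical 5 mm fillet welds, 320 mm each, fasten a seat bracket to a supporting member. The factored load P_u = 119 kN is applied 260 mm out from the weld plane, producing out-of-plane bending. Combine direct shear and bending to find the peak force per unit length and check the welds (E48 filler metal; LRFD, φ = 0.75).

f_max ≈ 925 N/mm; NOT adequate

E48XX → F_EXX = 480 MPa.
L_w = 2 × 320 = 640 mm; section modulus (unit throat) S = 2 × L²/6 = 34130 mm².
Direct shear f_v = P/L_w = 119×10³/640 = 185.9 N/mm.
Moment M = P × e = 119×10³ × 260 = 30940000 N·mm; bending f_b = M/S = 906.4 N/mm.
f_max = √(f_v² + f_b²) = √(185.9² + 906.4²) = 925.3 N/mm.
φr_n = 0.75 × 0.6 × 480 × (0.707 × 5) = 763.6 N/mm → NOT adequate.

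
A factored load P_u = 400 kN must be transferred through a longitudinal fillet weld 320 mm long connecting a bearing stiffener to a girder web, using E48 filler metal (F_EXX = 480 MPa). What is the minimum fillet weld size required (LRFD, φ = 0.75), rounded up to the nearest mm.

Total weld length L = 320 mm.
Required throat t_e = P_u / (φ × 0.6 F_EXX × L) = 400 / (0.75 × 0.6 × 480 × 320 × 10⁻³) = 5.787 mm.
Required leg w = t_e / 0.707 = 8.185 mm → use 9 mm.

w = 9 mm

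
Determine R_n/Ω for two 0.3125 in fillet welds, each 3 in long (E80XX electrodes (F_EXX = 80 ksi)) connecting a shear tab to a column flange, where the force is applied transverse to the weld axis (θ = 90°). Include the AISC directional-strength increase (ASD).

R_n/Ω ≈ 47.7 kips

t_e = 0.707 × 0.3125 = 0.2209 in; A_we = 0.2209 × 6 = 1.326 in².
Directional factor: 1.0 + 0.5 sin^1.5(90°) = 1.5.
F_nw = 0.6 × 80 × 1.5 = 72 ksi.
R_n/Ω = (72 × 1.326) / 2.0 = 47.72 kips.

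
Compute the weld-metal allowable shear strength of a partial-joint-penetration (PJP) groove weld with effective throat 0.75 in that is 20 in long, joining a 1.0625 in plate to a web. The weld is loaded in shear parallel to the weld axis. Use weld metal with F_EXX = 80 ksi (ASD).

R_n/Ω ≈ 360 kips

Effective throat (given) t_e = 0.75 in.
A_we = 0.75 × 20 = 15 in².
F_nw = 0.6 F_EXX = 48 ksi.
R_n/Ω = (48 × 15) / 2.0 = 360 kips.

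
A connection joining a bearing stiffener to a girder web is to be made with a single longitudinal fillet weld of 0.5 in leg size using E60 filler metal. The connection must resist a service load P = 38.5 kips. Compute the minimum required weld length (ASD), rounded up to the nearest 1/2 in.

E60XX → F_EXX = 60 ksi.
Throat t_e = 0.707 × 0.5 = 0.3535 in.
r_n/Ω = (0.6 × 60 × 0.3535) / 2.0 = 6.363 kip/in.
L_req = P / (r_n/Ω) = 38.5 / 6.363 = 6.051 in total.
Round up → use L = 6.5 in.

L = 6.5 in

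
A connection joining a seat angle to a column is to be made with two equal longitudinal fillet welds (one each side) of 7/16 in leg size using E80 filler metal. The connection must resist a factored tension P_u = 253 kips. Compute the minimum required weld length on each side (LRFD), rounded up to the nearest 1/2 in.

L = 11.5 in on each side

E80XX → F_EXX = 80 ksi.
Throat t_e = 0.707 × 0.4375 = 0.3093 in.
φr_n = 0.75 × 0.6 × 80 × 0.3093 = 11.14 kips/in.
L_req = P_u / φr_n = 253 / 11.14 = 22.72 in total.
Per side: 22.72 / 2 = 11.36 in.
Round up → use L = 11.5 in on each side.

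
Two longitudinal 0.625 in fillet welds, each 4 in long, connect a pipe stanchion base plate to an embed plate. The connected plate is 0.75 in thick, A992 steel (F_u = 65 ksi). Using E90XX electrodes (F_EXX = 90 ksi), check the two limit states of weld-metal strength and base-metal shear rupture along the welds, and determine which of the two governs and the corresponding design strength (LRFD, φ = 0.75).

t_e = 0.707 × 0.625 = 0.4419 in; L = 8 in.
Weld metal: φR_n = 0.75 × 0.6 × 90 × 0.4419 × 8 = 143.2 kips.
Base metal (shear rupture): φR_n = 0.75 × 0.6 × 65 × 0.75 × 8 = 175.5 kips.
Governing: weld metal.

φR_n ≈ 143 kips (weld metal governs)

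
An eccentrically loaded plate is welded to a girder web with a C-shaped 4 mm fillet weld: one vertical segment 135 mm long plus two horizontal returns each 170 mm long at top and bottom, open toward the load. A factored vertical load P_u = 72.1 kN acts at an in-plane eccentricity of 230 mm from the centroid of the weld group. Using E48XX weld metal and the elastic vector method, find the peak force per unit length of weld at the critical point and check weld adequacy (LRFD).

f_max ≈ 784 N/mm; NOT adequate

E48XX → F_EXX = 480 MPa.
Total weld length L_w = 475 mm. Treat welds as unit-width lines.
Centroid: x̄ = 2×170×85 / 475 = 60.84 mm from the vertical weld.
Polar moment about centroid: J = I_x + I_y = [135³/12 + 2×170×67.5²] + [135×60.84² + 2(170³/12 + 170×24.16²)] = 3271000 mm³.
Direct shear f_v = P/L_w = 72.1×10³ / 475 = 151.8 N/mm (vertical).
Torsion M = P·e = 72.1×10³ × 230 = 16583000 N·mm.
Critical point at (x, y) = (109.2, 67.5) from centroid. f_tx = M·y/J = 342.2 N/mm; f_ty = M·x/J = 553.4 N/mm.
Resultant f_max = √[f_tx² + (f_v + f_ty)²] = √[342.2² + (151.8 + 553.4)²] = 783.8 N/mm.
Capacity per unit length: φr_n = 0.75 × 0.6 × 480 × (0.707 × 4) = 610.8 N/mm.
783.8 > 610.8 → NOT adequate.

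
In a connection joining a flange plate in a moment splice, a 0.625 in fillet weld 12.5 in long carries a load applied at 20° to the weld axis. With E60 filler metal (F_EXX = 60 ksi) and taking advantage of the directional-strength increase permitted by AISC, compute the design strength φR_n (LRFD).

φR_n ≈ 164 kip

t_e = 0.707 × 0.625 = 0.4419 in; A_we = 0.4419 × 12.5 = 5.523 in².
Directional factor: 1.0 + 0.5 sin^1.5(20°) = 1.1.
F_nw = 0.6 × 60 × 1.1 = 39.6 ksi.
φR_n = 0.75 × 39.6 × 5.523 = 164 kip.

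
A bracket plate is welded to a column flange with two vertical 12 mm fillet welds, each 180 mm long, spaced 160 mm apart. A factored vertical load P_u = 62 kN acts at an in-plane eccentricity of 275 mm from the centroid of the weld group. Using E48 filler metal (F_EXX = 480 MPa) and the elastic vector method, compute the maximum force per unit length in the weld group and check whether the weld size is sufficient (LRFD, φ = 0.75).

Total weld length L_w = 360 mm. Treat welds as unit-width lines.
Polar moment about centroid: J = 2[d³/12 + d(b/2)²] = 2[180³/12 + 180×80²] = 3276000 mm³.
Direct shear f_v = P/L_w = 62×10³ / 360 = 172.2 N/mm (vertical).
Torsion M = P·e = 62×10³ × 275 = 17050000 N·mm.
Critical point at (x, y) = (80, 90) from centroid. f_tx = M·y/J = 468.4 N/mm; f_ty = M·x/J = 416.4 N/mm.
Resultant f_max = √[f_tx² + (f_v + f_ty)²] = √[468.4² + (172.2 + 416.4)²] = 752.2 N/mm.
Capacity per unit length: φr_n = 0.75 × 0.6 × 480 × (0.707 × 12) = 1833 N/mm.
752.2 ≤ 1833 → adequate.

f_max ≈ 752 N/mm; adequate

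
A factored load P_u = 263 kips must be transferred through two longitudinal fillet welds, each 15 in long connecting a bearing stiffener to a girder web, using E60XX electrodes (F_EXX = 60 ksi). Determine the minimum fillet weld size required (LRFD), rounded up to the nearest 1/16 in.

Total weld length L = 30 in.
Required throat t_e = P_u / (φ × 0.6 F_EXX × L) = 263 / (0.75 × 0.6 × 60 × 30) = 0.3247 in.
Required leg w = t_e / 0.707 = 0.4593 in → use 1/2 in.

w = 1/2 in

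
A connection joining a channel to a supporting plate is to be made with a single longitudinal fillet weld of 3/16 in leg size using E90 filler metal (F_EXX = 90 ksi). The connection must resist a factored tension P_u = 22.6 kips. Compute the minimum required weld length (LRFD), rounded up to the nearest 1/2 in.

L = 4.5 in

Throat t_e = 0.707 × 0.1875 = 0.1326 in.
φr_n = 0.75 × 0.6 × 90 × 0.1326 = 5.369 kips/in.
L_req = P_u / φr_n = 22.6 / 5.369 = 4.21 in total.
Round up → use L = 4.5 in.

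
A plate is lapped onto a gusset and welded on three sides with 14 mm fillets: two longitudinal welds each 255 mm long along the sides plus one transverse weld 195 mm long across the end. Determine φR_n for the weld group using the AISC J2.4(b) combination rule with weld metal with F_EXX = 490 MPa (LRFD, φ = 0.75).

t_e = 0.707 × 14 = 9.898 mm.
R_nwl = 0.6 × 490 × 9.898 × 510 × 10⁻³ = 1484 kN (longitudinal, 2 welds).
R_nwt = 0.6 × 490 × 9.898 × 195 × 10⁻³ = 567.5 kN (transverse, base value).
(i) R_nwl + R_nwt = 2052 kN; (ii) 0.85 R_nwl + 1.5 R_nwt = 2113 kN.
R_n = max = 2113 kN [governs: (ii)]; φR_n = 1585 kN.

φR_n ≈ 1580 kN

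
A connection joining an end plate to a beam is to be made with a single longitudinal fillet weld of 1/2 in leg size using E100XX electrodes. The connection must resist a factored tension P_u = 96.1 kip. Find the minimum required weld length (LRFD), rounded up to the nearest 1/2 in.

E100XX → F_EXX = 100 ksi.
Throat t_e = 0.707 × 0.5 = 0.3535 in.
φr_n = 0.75 × 0.6 × 100 × 0.3535 = 15.91 kip/in.
L_req = P_u / φr_n = 96.1 / 15.91 = 6.041 in total.
Round up → use L = 6.5 in.

L = 6.5 in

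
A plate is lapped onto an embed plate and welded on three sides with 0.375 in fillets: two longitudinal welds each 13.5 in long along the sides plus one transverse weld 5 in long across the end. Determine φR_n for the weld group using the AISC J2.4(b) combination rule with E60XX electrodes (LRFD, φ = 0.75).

φR_n ≈ 229 kip

E60XX → F_EXX = 60 ksi.
t_e = 0.707 × 0.375 = 0.2651 in.
R_nwl = 0.6 × 60 × 0.2651 × 27 = 257.7 kip (longitudinal, 2 welds).
R_nwt = 0.6 × 60 × 0.2651 × 5 = 47.72 kip (transverse, base value).
(i) R_nwl + R_nwt = 305.4 kip; (ii) 0.85 R_nwl + 1.5 R_nwt = 290.6 kip.
R_n = max = 305.4 kip [governs: (i)]; φR_n = 229.1 kip.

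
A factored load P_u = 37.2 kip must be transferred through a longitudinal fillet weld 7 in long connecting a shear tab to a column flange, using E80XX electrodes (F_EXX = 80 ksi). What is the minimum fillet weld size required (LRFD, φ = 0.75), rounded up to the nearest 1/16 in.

Total weld length L = 7 in.
Required throat t_e = P_u / (φ × 0.6 F_EXX × L) = 37.2 / (0.75 × 0.6 × 80 × 7) = 0.1476 in.
Required leg w = t_e / 0.707 = 0.2088 in → use 1/4 in.

w = 1/4 in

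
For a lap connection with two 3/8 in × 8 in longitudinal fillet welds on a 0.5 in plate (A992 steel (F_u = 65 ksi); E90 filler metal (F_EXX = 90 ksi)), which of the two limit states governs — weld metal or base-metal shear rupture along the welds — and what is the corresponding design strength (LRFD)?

φR_n ≈ 172 kip (weld metal governs)

t_e = 0.707 × 0.375 = 0.2651 in; L = 16 in.
Weld metal: φR_n = 0.75 × 0.6 × 90 × 0.2651 × 16 = 171.8 kip.
Base metal (shear rupture): φR_n = 0.75 × 0.6 × 65 × 0.5 × 16 = 234 kip.
Governing: weld metal.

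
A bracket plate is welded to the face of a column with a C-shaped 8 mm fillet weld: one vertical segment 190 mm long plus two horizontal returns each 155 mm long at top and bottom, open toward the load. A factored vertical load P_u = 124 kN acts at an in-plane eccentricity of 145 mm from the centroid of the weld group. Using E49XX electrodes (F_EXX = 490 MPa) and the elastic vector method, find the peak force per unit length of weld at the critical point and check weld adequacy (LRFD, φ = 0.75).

f_max ≈ 751 N/mm; adequate

Total weld length L_w = 500 mm. Treat welds as unit-width lines.
Centroid: x̄ = 2×155×77.5 / 500 = 48.05 mm from the vertical weld.
Polar moment about centroid: J = I_x + I_y = [190³/12 + 2×155×95²] + [190×48.05² + 2(155³/12 + 155×29.45²)] = 4698000 mm³.
Direct shear f_v = P/L_w = 124×10³ / 500 = 248 N/mm (vertical).
Torsion M = P·e = 124×10³ × 145 = 17980000 N·mm.
Critical point at (x, y) = (107, 95) from centroid. f_tx = M·y/J = 363.6 N/mm; f_ty = M·x/J = 409.4 N/mm.
Resultant f_max = √[f_tx² + (f_v + f_ty)²] = √[363.6² + (248 + 409.4)²] = 751.2 N/mm.
Capacity per unit length: φr_n = 0.75 × 0.6 × 490 × (0.707 × 8) = 1247 N/mm.
751.2 ≤ 1247 → adequate.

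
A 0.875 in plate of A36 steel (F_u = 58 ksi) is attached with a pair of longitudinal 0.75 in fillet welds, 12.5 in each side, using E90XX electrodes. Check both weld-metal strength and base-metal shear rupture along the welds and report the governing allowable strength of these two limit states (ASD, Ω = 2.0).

R_n/Ω ≈ 358 kip (weld metal governs)

E90XX → F_EXX = 90 ksi.
t_e = 0.707 × 0.75 = 0.5302 in; L = 25 in.
Weld metal: R_n/Ω = (1/2.0) × 0.6 × 90 × 0.5302 × 25 = 357.9 kip.
Base metal (shear rupture): R_n/Ω = (1/2.0) × 0.6 × 58 × 0.875 × 25 = 380.6 kip.
Governing: weld metal.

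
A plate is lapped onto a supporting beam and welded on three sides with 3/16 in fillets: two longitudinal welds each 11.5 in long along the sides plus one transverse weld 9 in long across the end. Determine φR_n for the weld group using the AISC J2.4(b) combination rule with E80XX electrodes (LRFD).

φR_n ≈ 158 kip

E80XX → F_EXX = 80 ksi.
t_e = 0.707 × 0.1875 = 0.1326 in.
R_nwl = 0.6 × 80 × 0.1326 × 23 = 146.3 kip (longitudinal, 2 welds).
R_nwt = 0.6 × 80 × 0.1326 × 9 = 57.27 kip (transverse, base value).
(i) R_nwl + R_nwt = 203.6 kip; (ii) 0.85 R_nwl + 1.5 R_nwt = 210.3 kip.
R_n = max = 210.3 kip [governs: (ii)]; φR_n = 157.7 kip.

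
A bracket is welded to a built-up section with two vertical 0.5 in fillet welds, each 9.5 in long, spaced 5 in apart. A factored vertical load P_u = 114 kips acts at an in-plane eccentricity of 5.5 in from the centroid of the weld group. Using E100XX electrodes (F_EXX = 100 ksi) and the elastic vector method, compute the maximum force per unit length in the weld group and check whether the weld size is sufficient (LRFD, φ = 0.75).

f_max ≈ 16.5 kip/in; NOT adequate

Total weld length L_w = 19 in. Treat welds as unit-width lines.
Polar moment about centroid: J = 2[d³/12 + d(b/2)²] = 2[9.5³/12 + 9.5×2.5²] = 261.6 in³.
Direct shear f_v = P/L_w = 114 / 19 = 6 kip/in (vertical).
Torsion M = P·e = 114 × 5.5 = 627 kip·in.
Critical point at (x, y) = (2.5, 4.75) from centroid. f_tx = M·y/J = 11.38 kip/in; f_ty = M·x/J = 5.991 kip/in.
Resultant f_max = √[f_tx² + (f_v + f_ty)²] = √[11.38² + (6 + 5.991)²] = 16.53 kip/in.
Capacity per unit length: φr_n = 0.75 × 0.6 × 100 × (0.707 × 0.5) = 15.91 kip/in.
16.53 > 15.91 → NOT adequate.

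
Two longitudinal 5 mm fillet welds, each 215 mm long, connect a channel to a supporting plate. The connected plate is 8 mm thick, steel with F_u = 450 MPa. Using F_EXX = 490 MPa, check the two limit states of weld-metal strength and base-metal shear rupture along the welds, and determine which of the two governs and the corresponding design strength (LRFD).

φR_n ≈ 335 kN (weld metal governs)

t_e = 0.707 × 5 = 3.535 mm; L = 430 mm.
Weld metal: φR_n = 0.75 × 0.6 × 490 × 3.535 × 430 × 10⁻³ = 335.2 kN.
Base metal (shear rupture): φR_n = 0.75 × 0.6 × 450 × 8 × 430 × 10⁻³ = 696.6 kN.
Governing: weld metal.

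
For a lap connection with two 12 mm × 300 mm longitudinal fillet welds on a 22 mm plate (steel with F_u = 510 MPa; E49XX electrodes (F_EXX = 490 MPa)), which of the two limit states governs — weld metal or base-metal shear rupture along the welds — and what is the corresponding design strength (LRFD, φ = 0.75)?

t_e = 0.707 × 12 = 8.484 mm; L = 600 mm.
Weld metal: φR_n = 0.75 × 0.6 × 490 × 8.484 × 600 × 10⁻³ = 1122 kN.
Base metal (shear rupture): φR_n = 0.75 × 0.6 × 510 × 22 × 600 × 10⁻³ = 3029 kN.
Governing: weld metal.

φR_n ≈ 1120 kN (weld metal governs)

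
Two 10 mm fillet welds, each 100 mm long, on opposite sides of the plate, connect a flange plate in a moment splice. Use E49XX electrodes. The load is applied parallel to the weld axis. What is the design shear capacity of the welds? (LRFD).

E49XX → F_EXX = 490 MPa.
Effective throat t_e = 0.707 × 10 = 7.07 mm.
Total length L = 200 mm; A_we = 7.07 × 200 = 1414 mm².
F_nw = 0.6 F_EXX = 0.6 × 490 = 294 MPa.
φR_n = 0.75 × 294 × 1414 × 10⁻³ = 311.8 kN.

φR_n ≈ 312 kN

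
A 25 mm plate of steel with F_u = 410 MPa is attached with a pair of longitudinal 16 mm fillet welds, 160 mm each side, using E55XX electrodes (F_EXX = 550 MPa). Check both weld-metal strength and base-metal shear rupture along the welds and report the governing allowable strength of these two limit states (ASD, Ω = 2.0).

t_e = 0.707 × 16 = 11.31 mm; L = 320 mm.
Weld metal: R_n/Ω = (1/2.0) × 0.6 × 550 × 11.31 × 320 × 10⁻³ = 597.3 kN.
Base metal (shear rupture): R_n/Ω = (1/2.0) × 0.6 × 410 × 25 × 320 × 10⁻³ = 984 kN.
Governing: weld metal.

R_n/Ω ≈ 597 kN (weld metal governs)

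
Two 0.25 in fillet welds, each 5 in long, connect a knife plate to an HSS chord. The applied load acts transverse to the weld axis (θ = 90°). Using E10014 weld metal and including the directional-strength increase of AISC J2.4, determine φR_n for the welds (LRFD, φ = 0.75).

E100XX → F_EXX = 100 ksi.
t_e = 0.707 × 0.25 = 0.1767 in; A_we = 0.1767 × 10 = 1.767 in².
Directional factor: 1.0 + 0.5 sin^1.5(90°) = 1.5.
F_nw = 0.6 × 100 × 1.5 = 90 ksi.
φR_n = 0.75 × 90 × 1.767 = 119.3 kip.

φR_n ≈ 119 kip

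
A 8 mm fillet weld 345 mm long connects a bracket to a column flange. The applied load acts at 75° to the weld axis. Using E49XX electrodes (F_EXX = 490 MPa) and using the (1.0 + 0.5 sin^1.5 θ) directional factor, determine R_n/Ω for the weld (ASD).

R_n/Ω ≈ 423 kN

t_e = 0.707 × 8 = 5.656 mm; A_we = 5.656 × 345 = 1951 mm².
Directional factor: 1.0 + 0.5 sin^1.5(75°) = 1.475.
F_nw = 0.6 × 490 × 1.475 = 433.6 MPa.
R_n/Ω = (433.6 × 1951) / 2.0 × 10⁻³ = 423 kN.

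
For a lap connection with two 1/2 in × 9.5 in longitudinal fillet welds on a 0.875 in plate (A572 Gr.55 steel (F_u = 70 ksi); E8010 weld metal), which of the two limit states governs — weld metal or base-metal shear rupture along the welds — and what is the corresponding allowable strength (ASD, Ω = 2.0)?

E80XX → F_EXX = 80 ksi.
t_e = 0.707 × 0.5 = 0.3535 in; L = 19 in.
Weld metal: R_n/Ω = (1/2.0) × 0.6 × 80 × 0.3535 × 19 = 161.2 kips.
Base metal (shear rupture): R_n/Ω = (1/2.0) × 0.6 × 70 × 0.875 × 19 = 349.1 kips.
Governing: weld metal.

R_n/Ω ≈ 161 kips (weld metal governs)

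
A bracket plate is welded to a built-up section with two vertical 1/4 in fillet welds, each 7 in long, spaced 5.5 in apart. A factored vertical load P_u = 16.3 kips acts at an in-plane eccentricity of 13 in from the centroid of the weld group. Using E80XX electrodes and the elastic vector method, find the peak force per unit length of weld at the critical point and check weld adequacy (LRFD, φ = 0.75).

f_max ≈ 6.57 kip/in; NOT adequate

E80XX → F_EXX = 80 ksi.
Total weld length L_w = 14 in. Treat welds as unit-width lines.
Polar moment about centroid: J = 2[d³/12 + d(b/2)²] = 2[7³/12 + 7×2.75²] = 163 in³.
Direct shear f_v = P/L_w = 16.3 / 14 = 1.164 kip/in (vertical).
Torsion M = P·e = 16.3 × 13 = 211.9 kip·in.
Critical point at (x, y) = (2.75, 3.5) from centroid. f_tx = M·y/J = 4.549 kip/in; f_ty = M·x/J = 3.574 kip/in.
Resultant f_max = √[f_tx² + (f_v + f_ty)²] = √[4.549² + (1.164 + 3.574)²] = 6.568 kip/in.
Capacity per unit length: φr_n = 0.75 × 0.6 × 80 × (0.707 × 0.25) = 6.363 kip/in.
6.568 > 6.363 → NOT adequate.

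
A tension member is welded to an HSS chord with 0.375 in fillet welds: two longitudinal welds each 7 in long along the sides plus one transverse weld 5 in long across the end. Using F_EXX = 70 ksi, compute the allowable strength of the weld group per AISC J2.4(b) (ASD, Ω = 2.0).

R_n/Ω ≈ 108 kips

t_e = 0.707 × 0.375 = 0.2651 in.
R_nwl = 0.6 × 70 × 0.2651 × 14 = 155.9 kips (longitudinal, 2 welds).
R_nwt = 0.6 × 70 × 0.2651 × 5 = 55.68 kips (transverse, base value).
(i) R_nwl + R_nwt = 211.6 kips; (ii) 0.85 R_nwl + 1.5 R_nwt = 216 kips.
R_n = max = 216 kips [governs: (ii)]; R_n/Ω = 108 kips.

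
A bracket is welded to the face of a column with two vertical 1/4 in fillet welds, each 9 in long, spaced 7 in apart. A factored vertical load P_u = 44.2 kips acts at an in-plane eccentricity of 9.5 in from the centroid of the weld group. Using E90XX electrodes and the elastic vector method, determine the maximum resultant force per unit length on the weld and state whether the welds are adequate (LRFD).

f_max ≈ 8.73 kip/in; NOT adequate

E90XX → F_EXX = 90 ksi.
Total weld length L_w = 18 in. Treat welds as unit-width lines.
Polar moment about centroid: J = 2[d³/12 + d(b/2)²] = 2[9³/12 + 9×3.5²] = 342 in³.
Direct shear f_v = P/L_w = 44.2 / 18 = 2.456 kip/in (vertical).
Torsion M = P·e = 44.2 × 9.5 = 419.9 kip·in.
Critical point at (x, y) = (3.5, 4.5) from centroid. f_tx = M·y/J = 5.525 kip/in; f_ty = M·x/J = 4.297 kip/in.
Resultant f_max = √[f_tx² + (f_v + f_ty)²] = √[5.525² + (2.456 + 4.297)²] = 8.725 kip/in.
Capacity per unit length: φr_n = 0.75 × 0.6 × 90 × (0.707 × 0.25) = 7.158 kip/in.
8.725 > 7.158 → NOT adequate.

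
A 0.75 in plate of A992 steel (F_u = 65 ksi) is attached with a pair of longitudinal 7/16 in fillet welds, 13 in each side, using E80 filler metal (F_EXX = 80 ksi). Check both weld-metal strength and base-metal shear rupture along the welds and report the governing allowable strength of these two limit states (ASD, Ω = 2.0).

R_n/Ω ≈ 193 kip (weld metal governs)

t_e = 0.707 × 0.4375 = 0.3093 in; L = 26 in.
Weld metal: R_n/Ω = (1/2.0) × 0.6 × 80 × 0.3093 × 26 = 193 kip.
Base metal (shear rupture): R_n/Ω = (1/2.0) × 0.6 × 65 × 0.75 × 26 = 380.2 kip.
Governing: weld metal.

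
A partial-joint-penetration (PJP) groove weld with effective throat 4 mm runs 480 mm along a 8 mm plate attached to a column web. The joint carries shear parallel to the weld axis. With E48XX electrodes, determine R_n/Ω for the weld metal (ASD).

R_n/Ω ≈ 276 kN

E48XX → F_EXX = 480 MPa.
Effective throat (given) t_e = 4 mm.
A_we = 4 × 480 = 1920 mm².
F_nw = 0.6 F_EXX = 288 MPa.
R_n/Ω = (288 × 1920) / 2.0 × 10⁻³ = 276.5 kN.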